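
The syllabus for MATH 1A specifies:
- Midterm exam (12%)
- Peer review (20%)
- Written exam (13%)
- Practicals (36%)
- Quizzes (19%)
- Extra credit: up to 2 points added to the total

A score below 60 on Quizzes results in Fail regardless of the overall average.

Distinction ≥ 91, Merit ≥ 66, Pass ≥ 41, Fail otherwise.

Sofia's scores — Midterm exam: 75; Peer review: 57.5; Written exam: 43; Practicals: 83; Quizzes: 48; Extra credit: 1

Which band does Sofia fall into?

Quizzes score 48 < 60: minimum not met.
Weighted total:
  Midterm exam 75 × 0.12 = 9
  Peer review 57.5 × 0.2 = 11.5
  Written exam 43 × 0.13 = 5.59
  Practicals 83 × 0.36 = 29.88
  Quizzes 48 × 0.19 = 9.12
Sum = 65.09
Extra credit: 65.09 + 1 = 66.09
Because the Quizzes minimum was not met, the result is Fail.

Fail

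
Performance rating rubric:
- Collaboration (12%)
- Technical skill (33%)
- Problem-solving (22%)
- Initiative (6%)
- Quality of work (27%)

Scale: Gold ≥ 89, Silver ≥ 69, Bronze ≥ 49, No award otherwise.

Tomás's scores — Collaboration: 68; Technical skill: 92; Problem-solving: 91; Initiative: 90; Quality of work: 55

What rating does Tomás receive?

Weighted total:
  Collaboration 68 × 0.12 = 8.16
  Technical skill 92 × 0.33 = 30.36
  Problem-solving 91 × 0.22 = 20.02
  Initiative 90 × 0.06 = 5.4
  Quality of work 55 × 0.27 = 14.85
Sum = 78.79
78.79 is ≥ 69 and < 89 → Silver

Silver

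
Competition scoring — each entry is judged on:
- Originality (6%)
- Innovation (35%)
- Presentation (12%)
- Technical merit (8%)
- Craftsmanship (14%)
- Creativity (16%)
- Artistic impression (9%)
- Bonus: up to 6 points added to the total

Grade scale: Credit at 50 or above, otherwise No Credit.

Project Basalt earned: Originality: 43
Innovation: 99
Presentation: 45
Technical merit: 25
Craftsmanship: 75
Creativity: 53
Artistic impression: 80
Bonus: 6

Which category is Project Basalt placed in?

Credit

Weighted total:
  Originality 43 × 0.06 = 2.58
  Innovation 99 × 0.35 = 34.65
  Presentation 45 × 0.12 = 5.4
  Technical merit 25 × 0.08 = 2
  Craftsmanship 75 × 0.14 = 10.5
  Creativity 53 × 0.16 = 8.48
  Artistic impression 80 × 0.09 = 7.2
Sum = 70.81
Bonus: 70.81 + 6 = 76.81
76.81 ≥ 50 → Credit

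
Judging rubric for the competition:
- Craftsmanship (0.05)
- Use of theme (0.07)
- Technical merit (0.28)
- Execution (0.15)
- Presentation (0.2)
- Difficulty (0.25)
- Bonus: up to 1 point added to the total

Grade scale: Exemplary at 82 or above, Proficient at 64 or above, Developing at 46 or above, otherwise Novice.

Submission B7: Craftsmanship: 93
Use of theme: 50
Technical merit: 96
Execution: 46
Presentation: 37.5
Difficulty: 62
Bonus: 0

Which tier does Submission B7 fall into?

Proficient

Weighted total:
  Craftsmanship 93 × 0.05 = 4.65
  Use of theme 50 × 0.07 = 3.5
  Technical merit 96 × 0.28 = 26.88
  Execution 46 × 0.15 = 6.9
  Presentation 37.5 × 0.2 = 7.5
  Difficulty 62 × 0.25 = 15.5
Sum = 64.93
Bonus: 64.93 + 0 = 64.93
64.93 is ≥ 64 and < 82 → Proficient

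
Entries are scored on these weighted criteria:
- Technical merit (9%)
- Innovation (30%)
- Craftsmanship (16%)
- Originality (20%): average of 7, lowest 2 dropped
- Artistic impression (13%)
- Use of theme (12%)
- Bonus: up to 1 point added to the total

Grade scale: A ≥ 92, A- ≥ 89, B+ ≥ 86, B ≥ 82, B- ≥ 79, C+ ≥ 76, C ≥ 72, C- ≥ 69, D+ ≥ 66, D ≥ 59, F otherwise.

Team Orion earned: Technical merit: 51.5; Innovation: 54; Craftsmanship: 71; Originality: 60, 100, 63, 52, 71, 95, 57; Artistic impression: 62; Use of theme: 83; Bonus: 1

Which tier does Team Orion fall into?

D+

Originality: drop 52, 57 → average of remaining 5 = 389/5 = 77.8
Weighted total:
  Technical merit 51.5 × 0.09 = 4.635
  Innovation 54 × 0.3 = 16.2
  Craftsmanship 71 × 0.16 = 11.36
  Originality 77.8 × 0.2 = 15.56
  Artistic impression 62 × 0.13 = 8.06
  Use of theme 83 × 0.12 = 9.96
Sum = 65.775
Bonus: 65.775 + 1 = 66.775
66.775 is ≥ 66 and < 69 → D+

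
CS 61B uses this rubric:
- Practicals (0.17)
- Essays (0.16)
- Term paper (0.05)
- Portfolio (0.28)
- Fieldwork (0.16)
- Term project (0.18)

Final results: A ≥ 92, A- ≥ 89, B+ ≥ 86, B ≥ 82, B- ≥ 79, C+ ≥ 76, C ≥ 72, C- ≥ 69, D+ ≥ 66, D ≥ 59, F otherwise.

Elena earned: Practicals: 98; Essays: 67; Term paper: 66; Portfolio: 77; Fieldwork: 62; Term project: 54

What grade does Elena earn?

Weighted total:
  Practicals 98 × 0.17 = 16.66
  Essays 67 × 0.16 = 10.72
  Term paper 66 × 0.05 = 3.3
  Portfolio 77 × 0.28 = 21.56
  Fieldwork 62 × 0.16 = 9.92
  Term project 54 × 0.18 = 9.72
Sum = 71.88
71.88 is ≥ 69 and < 72 → C-

C-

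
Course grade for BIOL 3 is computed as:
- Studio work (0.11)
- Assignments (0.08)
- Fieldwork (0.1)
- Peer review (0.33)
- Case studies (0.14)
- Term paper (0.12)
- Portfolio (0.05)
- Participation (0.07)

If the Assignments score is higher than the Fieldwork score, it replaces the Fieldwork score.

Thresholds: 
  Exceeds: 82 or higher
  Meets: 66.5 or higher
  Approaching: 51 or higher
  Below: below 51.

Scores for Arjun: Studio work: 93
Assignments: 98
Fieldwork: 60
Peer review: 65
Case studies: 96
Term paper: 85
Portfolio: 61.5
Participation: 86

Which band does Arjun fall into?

Assignments (98) > Fieldwork (60), so Fieldwork counts as 98.
Weighted total:
  Studio work 93 × 0.11 = 10.23
  Assignments 98 × 0.08 = 7.84
  Fieldwork 98 × 0.1 = 9.8
  Peer review 65 × 0.33 = 21.45
  Case studies 96 × 0.14 = 13.44
  Term paper 85 × 0.12 = 10.2
  Portfolio 61.5 × 0.05 = 3.075
  Participation 86 × 0.07 = 6.02
Sum = 82.055
82.055 ≥ 82 → Exceeds

Exceeds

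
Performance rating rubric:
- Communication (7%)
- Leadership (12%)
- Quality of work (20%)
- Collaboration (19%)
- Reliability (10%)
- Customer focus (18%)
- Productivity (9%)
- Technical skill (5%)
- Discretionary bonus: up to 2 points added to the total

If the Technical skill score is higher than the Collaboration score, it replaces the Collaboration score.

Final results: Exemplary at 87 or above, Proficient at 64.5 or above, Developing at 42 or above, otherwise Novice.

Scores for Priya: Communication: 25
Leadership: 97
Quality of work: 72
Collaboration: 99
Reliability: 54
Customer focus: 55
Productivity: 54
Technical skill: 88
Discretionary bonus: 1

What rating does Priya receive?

Proficient

Technical skill (88) ≤ Collaboration (99), so Collaboration stays at 99.
Weighted total:
  Communication 25 × 0.07 = 1.75
  Leadership 97 × 0.12 = 11.64
  Quality of work 72 × 0.2 = 14.4
  Collaboration 99 × 0.19 = 18.81
  Reliability 54 × 0.1 = 5.4
  Customer focus 55 × 0.18 = 9.9
  Productivity 54 × 0.09 = 4.86
  Technical skill 88 × 0.05 = 4.4
Sum = 71.16
Discretionary bonus: 71.16 + 1 = 72.16
72.16 is ≥ 64.5 and < 87 → Proficient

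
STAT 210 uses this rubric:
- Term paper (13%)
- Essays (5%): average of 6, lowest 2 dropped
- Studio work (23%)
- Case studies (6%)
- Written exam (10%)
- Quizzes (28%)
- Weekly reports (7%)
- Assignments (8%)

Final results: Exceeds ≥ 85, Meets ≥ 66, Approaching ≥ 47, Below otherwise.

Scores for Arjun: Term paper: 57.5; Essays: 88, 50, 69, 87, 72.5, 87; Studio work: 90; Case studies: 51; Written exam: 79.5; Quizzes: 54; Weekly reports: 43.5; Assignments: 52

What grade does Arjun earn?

Essays: drop 50, 69 → average of remaining 4 = 334.5/4 = 83.625
Weighted total:
  Term paper 57.5 × 0.13 = 7.475
  Essays 83.625 × 0.05 = 4.18125
  Studio work 90 × 0.23 = 20.7
  Case studies 51 × 0.06 = 3.06
  Written exam 79.5 × 0.1 = 7.95
  Quizzes 54 × 0.28 = 15.12
  Weekly reports 43.5 × 0.07 = 3.045
  Assignments 52 × 0.08 = 4.16
Sum = 65.69125
65.69125 is ≥ 47 and < 66 → Approaching

Approaching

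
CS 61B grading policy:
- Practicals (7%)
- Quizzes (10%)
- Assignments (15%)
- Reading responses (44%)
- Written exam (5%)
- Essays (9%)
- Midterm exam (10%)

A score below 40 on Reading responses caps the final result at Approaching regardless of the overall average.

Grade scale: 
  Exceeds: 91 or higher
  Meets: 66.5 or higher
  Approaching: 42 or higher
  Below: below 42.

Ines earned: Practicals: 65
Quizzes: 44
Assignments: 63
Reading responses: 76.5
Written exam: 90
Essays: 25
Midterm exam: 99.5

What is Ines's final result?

Meets

Reading responses score 76.5 ≥ 40: minimum met.
Weighted total:
  Practicals 65 × 0.07 = 4.55
  Quizzes 44 × 0.1 = 4.4
  Assignments 63 × 0.15 = 9.45
  Reading responses 76.5 × 0.44 = 33.66
  Written exam 90 × 0.05 = 4.5
  Essays 25 × 0.09 = 2.25
  Midterm exam 99.5 × 0.1 = 9.95
Sum = 68.76
68.76 is ≥ 66.5 and < 91 → Meets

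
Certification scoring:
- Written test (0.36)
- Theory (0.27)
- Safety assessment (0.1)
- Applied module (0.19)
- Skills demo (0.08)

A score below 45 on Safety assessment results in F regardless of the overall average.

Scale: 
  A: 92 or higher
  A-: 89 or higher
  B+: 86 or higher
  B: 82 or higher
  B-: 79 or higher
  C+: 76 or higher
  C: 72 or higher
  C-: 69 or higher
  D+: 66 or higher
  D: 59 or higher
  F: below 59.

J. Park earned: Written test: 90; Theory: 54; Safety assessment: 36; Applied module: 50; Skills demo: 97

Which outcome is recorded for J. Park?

F

Safety assessment score 36 < 45: minimum not met.
Weighted total:
  Written test 90 × 0.36 = 32.4
  Theory 54 × 0.27 = 14.58
  Safety assessment 36 × 0.1 = 3.6
  Applied module 50 × 0.19 = 9.5
  Skills demo 97 × 0.08 = 7.76
Sum = 67.84
Because the Safety assessment minimum was not met, the result is F.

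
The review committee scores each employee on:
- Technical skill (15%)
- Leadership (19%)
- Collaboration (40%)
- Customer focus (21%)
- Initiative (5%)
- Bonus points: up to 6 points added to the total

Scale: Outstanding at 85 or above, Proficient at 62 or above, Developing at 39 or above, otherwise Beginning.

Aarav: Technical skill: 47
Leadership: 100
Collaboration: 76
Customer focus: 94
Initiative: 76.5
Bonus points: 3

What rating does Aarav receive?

Proficient

Weighted total:
  Technical skill 47 × 0.15 = 7.05
  Leadership 100 × 0.19 = 19
  Collaboration 76 × 0.4 = 30.4
  Customer focus 94 × 0.21 = 19.74
  Initiative 76.5 × 0.05 = 3.825
Sum = 80.015
Bonus points: 80.015 + 3 = 83.015
83.015 is ≥ 62 and < 85 → Proficient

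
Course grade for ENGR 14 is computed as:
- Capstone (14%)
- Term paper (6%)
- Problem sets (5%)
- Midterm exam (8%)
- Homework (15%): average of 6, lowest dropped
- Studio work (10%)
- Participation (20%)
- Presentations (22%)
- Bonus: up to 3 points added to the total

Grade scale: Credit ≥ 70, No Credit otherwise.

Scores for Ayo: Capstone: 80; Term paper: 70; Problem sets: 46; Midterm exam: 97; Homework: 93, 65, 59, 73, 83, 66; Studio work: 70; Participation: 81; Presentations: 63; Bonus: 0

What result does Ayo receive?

Homework: drop 59 → average of remaining 5 = 380/5 = 76
Weighted total:
  Capstone 80 × 0.14 = 11.2
  Term paper 70 × 0.06 = 4.2
  Problem sets 46 × 0.05 = 2.3
  Midterm exam 97 × 0.08 = 7.76
  Homework 76 × 0.15 = 11.4
  Studio work 70 × 0.1 = 7
  Participation 81 × 0.2 = 16.2
  Presentations 63 × 0.22 = 13.86
Sum = 73.92
Bonus: 73.92 + 0 = 73.92
73.92 ≥ 70 → Credit

Credit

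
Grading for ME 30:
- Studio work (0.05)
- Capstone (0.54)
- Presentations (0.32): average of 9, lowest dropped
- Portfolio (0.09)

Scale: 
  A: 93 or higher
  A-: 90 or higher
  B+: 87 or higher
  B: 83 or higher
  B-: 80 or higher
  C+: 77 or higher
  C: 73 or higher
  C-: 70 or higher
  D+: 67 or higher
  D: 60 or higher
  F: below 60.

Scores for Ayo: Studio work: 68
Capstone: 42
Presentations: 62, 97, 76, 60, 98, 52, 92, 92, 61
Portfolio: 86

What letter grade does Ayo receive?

Presentations: drop 52 → average of remaining 8 = 638/8 = 79.75
Weighted total:
  Studio work 68 × 0.05 = 3.4
  Capstone 42 × 0.54 = 22.68
  Presentations 79.75 × 0.32 = 25.52
  Portfolio 86 × 0.09 = 7.74
Sum = 59.34
59.34 < 60 → F

F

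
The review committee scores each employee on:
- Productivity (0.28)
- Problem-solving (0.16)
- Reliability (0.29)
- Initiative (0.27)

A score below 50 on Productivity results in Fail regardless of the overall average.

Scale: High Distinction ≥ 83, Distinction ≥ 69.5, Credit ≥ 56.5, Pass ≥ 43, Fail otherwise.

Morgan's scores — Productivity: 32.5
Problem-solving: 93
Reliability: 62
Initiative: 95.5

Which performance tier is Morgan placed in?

Productivity score 32.5 < 50: minimum not met.
Weighted total:
  Productivity 32.5 × 0.28 = 9.1
  Problem-solving 93 × 0.16 = 14.88
  Reliability 62 × 0.29 = 17.98
  Initiative 95.5 × 0.27 = 25.785
Sum = 67.745
Because the Productivity minimum was not met, the result is Fail.

Fail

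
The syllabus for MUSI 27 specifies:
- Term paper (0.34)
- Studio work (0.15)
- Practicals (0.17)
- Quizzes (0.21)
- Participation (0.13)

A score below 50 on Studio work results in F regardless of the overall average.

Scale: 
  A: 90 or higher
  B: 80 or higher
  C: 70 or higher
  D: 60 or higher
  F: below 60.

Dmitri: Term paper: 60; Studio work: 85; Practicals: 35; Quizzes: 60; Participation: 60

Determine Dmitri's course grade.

F

Studio work score 85 ≥ 50: minimum met.
Weighted total:
  Term paper 60 × 0.34 = 20.4
  Studio work 85 × 0.15 = 12.75
  Practicals 35 × 0.17 = 5.95
  Quizzes 60 × 0.21 = 12.6
  Participation 60 × 0.13 = 7.8
Sum = 59.5
59.5 < 60 → F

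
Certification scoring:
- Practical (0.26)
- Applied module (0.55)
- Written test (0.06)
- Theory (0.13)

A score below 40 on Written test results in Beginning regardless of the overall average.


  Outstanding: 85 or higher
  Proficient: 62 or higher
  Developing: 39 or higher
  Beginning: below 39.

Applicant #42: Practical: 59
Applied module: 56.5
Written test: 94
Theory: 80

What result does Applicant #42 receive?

Written test score 94 ≥ 40: minimum met.
Weighted total:
  Practical 59 × 0.26 = 15.34
  Applied module 56.5 × 0.55 = 31.075
  Written test 94 × 0.06 = 5.64
  Theory 80 × 0.13 = 10.4
Sum = 62.455
62.455 is ≥ 62 and < 85 → Proficient

Proficient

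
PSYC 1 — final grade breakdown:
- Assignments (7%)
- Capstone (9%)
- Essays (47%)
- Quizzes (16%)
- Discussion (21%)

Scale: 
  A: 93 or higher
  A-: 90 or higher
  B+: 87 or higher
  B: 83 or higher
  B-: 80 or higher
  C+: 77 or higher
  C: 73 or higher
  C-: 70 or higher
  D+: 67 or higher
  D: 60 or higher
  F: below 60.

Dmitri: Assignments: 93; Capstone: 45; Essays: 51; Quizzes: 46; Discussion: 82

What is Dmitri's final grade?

F

Weighted total:
  Assignments 93 × 0.07 = 6.51
  Capstone 45 × 0.09 = 4.05
  Essays 51 × 0.47 = 23.97
  Quizzes 46 × 0.16 = 7.36
  Discussion 82 × 0.21 = 17.22
Sum = 59.11
59.11 < 60 → F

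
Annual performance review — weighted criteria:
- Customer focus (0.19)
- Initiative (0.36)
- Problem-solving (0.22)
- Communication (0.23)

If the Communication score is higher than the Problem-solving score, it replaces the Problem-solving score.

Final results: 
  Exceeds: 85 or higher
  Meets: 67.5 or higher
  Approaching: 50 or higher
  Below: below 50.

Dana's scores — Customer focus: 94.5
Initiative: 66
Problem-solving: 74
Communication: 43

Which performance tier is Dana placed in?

Meets

Communication (43) ≤ Problem-solving (74), so Problem-solving stays at 74.
Weighted total:
  Customer focus 94.5 × 0.19 = 17.955
  Initiative 66 × 0.36 = 23.76
  Problem-solving 74 × 0.22 = 16.28
  Communication 43 × 0.23 = 9.89
Sum = 67.885
67.885 is ≥ 67.5 and < 85 → Meets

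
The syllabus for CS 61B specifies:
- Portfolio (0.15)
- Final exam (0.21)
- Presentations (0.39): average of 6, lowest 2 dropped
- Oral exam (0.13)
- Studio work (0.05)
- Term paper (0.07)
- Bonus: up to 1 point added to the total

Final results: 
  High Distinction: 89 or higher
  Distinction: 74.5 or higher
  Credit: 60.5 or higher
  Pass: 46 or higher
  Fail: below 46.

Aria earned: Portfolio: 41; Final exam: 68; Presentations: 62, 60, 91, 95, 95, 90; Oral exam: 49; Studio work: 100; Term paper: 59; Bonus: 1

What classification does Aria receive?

Presentations: drop 60, 62 → average of remaining 4 = 371/4 = 92.75
Weighted total:
  Portfolio 41 × 0.15 = 6.15
  Final exam 68 × 0.21 = 14.28
  Presentations 92.75 × 0.39 = 36.1725
  Oral exam 49 × 0.13 = 6.37
  Studio work 100 × 0.05 = 5
  Term paper 59 × 0.07 = 4.13
Sum = 72.1025
Bonus: 72.1025 + 1 = 73.1025
73.1025 is ≥ 60.5 and < 74.5 → Credit

Credit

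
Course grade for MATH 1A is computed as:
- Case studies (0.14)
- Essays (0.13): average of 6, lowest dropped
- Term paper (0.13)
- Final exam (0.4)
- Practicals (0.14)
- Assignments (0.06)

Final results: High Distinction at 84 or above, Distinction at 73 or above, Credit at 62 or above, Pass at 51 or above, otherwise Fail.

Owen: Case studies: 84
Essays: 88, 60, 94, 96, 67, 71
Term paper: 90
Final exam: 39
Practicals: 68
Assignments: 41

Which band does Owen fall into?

Pass

Essays: drop 60 → average of remaining 5 = 416/5 = 83.2
Weighted total:
  Case studies 84 × 0.14 = 11.76
  Essays 83.2 × 0.13 = 10.816
  Term paper 90 × 0.13 = 11.7
  Final exam 39 × 0.4 = 15.6
  Practicals 68 × 0.14 = 9.52
  Assignments 41 × 0.06 = 2.46
Sum = 61.856
61.856 is ≥ 51 and < 62 → Pass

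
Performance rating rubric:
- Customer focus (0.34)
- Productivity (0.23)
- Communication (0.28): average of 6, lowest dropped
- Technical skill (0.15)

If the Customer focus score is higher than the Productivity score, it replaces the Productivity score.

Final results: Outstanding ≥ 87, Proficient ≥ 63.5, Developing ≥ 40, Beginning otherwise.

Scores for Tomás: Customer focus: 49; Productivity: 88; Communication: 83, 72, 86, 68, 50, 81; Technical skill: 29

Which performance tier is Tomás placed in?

Developing

Communication: drop 50 → average of remaining 5 = 390/5 = 78
Customer focus (49) ≤ Productivity (88), so Productivity stays at 88.
Weighted total:
  Customer focus 49 × 0.34 = 16.66
  Productivity 88 × 0.23 = 20.24
  Communication 78 × 0.28 = 21.84
  Technical skill 29 × 0.15 = 4.35
Sum = 63.09
63.09 is ≥ 40 and < 63.5 → Developing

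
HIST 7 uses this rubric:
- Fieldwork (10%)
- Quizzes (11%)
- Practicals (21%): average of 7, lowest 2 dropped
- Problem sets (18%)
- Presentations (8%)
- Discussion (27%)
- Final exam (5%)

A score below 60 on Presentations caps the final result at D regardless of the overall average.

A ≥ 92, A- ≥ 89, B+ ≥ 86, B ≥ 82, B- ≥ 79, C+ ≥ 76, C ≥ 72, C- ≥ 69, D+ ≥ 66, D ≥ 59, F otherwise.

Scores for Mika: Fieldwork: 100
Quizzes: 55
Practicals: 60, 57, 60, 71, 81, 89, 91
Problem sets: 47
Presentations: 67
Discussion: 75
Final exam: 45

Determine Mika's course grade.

D+

Practicals: drop 57, 60 → average of remaining 5 = 392/5 = 78.4
Presentations score 67 ≥ 60: minimum met.
Weighted total:
  Fieldwork 100 × 0.1 = 10
  Quizzes 55 × 0.11 = 6.05
  Practicals 78.4 × 0.21 = 16.464
  Problem sets 47 × 0.18 = 8.46
  Presentations 67 × 0.08 = 5.36
  Discussion 75 × 0.27 = 20.25
  Final exam 45 × 0.05 = 2.25
Sum = 68.834
68.834 is ≥ 66 and < 69 → D+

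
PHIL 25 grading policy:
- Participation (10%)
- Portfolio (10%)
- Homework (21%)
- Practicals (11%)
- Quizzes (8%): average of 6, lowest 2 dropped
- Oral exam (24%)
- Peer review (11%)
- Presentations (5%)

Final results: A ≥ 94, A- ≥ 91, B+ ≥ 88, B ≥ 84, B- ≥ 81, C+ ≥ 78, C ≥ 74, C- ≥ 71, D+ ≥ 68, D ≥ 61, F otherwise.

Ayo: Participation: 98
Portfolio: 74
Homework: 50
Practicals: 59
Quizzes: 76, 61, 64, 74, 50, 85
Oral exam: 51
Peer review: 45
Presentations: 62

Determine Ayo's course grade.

Quizzes: drop 50, 61 → average of remaining 4 = 299/4 = 74.75
Weighted total:
  Participation 98 × 0.1 = 9.8
  Portfolio 74 × 0.1 = 7.4
  Homework 50 × 0.21 = 10.5
  Practicals 59 × 0.11 = 6.49
  Quizzes 74.75 × 0.08 = 5.98
  Oral exam 51 × 0.24 = 12.24
  Peer review 45 × 0.11 = 4.95
  Presentations 62 × 0.05 = 3.1
Sum = 60.46
60.46 < 61 → F

F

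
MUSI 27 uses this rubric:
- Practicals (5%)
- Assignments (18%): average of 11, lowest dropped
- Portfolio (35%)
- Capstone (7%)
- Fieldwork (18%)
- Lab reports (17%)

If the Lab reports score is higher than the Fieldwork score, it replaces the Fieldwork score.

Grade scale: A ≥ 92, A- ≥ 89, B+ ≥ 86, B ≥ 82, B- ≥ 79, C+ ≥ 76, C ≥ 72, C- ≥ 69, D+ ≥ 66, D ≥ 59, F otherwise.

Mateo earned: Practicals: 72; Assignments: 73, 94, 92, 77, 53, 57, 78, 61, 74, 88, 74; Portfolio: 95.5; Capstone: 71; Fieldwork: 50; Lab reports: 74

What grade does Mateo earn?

B-

Assignments: drop 53 → average of remaining 10 = 768/10 = 76.8
Lab reports (74) > Fieldwork (50), so Fieldwork counts as 74.
Weighted total:
  Practicals 72 × 0.05 = 3.6
  Assignments 76.8 × 0.18 = 13.824
  Portfolio 95.5 × 0.35 = 33.425
  Capstone 71 × 0.07 = 4.97
  Fieldwork 74 × 0.18 = 13.32
  Lab reports 74 × 0.17 = 12.58
Sum = 81.719
81.719 is ≥ 79 and < 82 → B-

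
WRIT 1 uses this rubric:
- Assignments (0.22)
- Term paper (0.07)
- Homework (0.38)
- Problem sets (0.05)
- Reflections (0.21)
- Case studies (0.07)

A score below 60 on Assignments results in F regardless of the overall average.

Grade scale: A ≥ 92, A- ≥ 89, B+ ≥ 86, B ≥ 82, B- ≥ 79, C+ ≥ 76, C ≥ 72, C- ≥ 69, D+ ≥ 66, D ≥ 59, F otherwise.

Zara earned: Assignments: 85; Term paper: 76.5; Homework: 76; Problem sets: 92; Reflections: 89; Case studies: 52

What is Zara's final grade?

B-

Assignments score 85 ≥ 60: minimum met.
Weighted total:
  Assignments 85 × 0.22 = 18.7
  Term paper 76.5 × 0.07 = 5.355
  Homework 76 × 0.38 = 28.88
  Problem sets 92 × 0.05 = 4.6
  Reflections 89 × 0.21 = 18.69
  Case studies 52 × 0.07 = 3.64
Sum = 79.865
79.865 is ≥ 79 and < 82 → B-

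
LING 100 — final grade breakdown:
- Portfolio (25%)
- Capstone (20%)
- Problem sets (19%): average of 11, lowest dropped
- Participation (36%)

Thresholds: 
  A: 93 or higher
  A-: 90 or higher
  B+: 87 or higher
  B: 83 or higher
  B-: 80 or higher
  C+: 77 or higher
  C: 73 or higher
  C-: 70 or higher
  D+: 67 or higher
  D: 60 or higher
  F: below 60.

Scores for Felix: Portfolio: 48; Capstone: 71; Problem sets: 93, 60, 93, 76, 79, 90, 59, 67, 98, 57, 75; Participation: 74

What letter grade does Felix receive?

Problem sets: drop 57 → average of remaining 10 = 790/10 = 79
Weighted total:
  Portfolio 48 × 0.25 = 12
  Capstone 71 × 0.2 = 14.2
  Problem sets 79 × 0.19 = 15.01
  Participation 74 × 0.36 = 26.64
Sum = 67.85
67.85 is ≥ 67 and < 70 → D+

D+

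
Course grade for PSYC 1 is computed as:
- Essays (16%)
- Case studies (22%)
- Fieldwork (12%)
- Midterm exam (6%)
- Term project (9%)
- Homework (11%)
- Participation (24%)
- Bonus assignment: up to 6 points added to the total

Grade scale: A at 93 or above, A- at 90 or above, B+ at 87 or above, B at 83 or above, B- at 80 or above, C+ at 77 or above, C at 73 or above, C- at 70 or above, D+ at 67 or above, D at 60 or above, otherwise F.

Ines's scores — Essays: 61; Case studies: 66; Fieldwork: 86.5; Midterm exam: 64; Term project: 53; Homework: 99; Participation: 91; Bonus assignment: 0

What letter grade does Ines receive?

Weighted total:
  Essays 61 × 0.16 = 9.76
  Case studies 66 × 0.22 = 14.52
  Fieldwork 86.5 × 0.12 = 10.38
  Midterm exam 64 × 0.06 = 3.84
  Term project 53 × 0.09 = 4.77
  Homework 99 × 0.11 = 10.89
  Participation 91 × 0.24 = 21.84
Sum = 76
Bonus assignment: 76 + 0 = 76
76 is ≥ 73 and < 77 → C

C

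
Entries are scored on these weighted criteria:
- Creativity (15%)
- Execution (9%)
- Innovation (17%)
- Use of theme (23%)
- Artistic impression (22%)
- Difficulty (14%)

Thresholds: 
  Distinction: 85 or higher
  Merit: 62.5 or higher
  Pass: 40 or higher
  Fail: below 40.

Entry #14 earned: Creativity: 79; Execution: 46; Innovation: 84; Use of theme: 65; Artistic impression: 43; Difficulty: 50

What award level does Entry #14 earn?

Weighted total:
  Creativity 79 × 0.15 = 11.85
  Execution 46 × 0.09 = 4.14
  Innovation 84 × 0.17 = 14.28
  Use of theme 65 × 0.23 = 14.95
  Artistic impression 43 × 0.22 = 9.46
  Difficulty 50 × 0.14 = 7
Sum = 61.68
61.68 is ≥ 40 and < 62.5 → Pass

Pass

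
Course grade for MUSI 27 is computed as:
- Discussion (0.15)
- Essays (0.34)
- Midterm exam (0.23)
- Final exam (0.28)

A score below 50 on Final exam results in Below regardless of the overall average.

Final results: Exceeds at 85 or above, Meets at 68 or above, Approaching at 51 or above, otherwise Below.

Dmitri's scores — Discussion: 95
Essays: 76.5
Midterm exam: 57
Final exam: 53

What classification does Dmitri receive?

Final exam score 53 ≥ 50: minimum met.
Weighted total:
  Discussion 95 × 0.15 = 14.25
  Essays 76.5 × 0.34 = 26.01
  Midterm exam 57 × 0.23 = 13.11
  Final exam 53 × 0.28 = 14.84
Sum = 68.21
68.21 is ≥ 68 and < 85 → Meets

Meets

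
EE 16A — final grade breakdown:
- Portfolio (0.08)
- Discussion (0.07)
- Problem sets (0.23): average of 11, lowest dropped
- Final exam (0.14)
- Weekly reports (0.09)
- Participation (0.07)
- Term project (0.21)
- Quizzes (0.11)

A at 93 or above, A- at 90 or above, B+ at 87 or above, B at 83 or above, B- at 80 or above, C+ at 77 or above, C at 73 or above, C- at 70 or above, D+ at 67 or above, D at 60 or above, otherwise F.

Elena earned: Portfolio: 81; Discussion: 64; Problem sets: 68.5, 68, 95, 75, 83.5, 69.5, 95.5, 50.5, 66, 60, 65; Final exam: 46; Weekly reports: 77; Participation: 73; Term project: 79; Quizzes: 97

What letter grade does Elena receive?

C

Problem sets: drop 50.5 → average of remaining 10 = 746/10 = 74.6
Weighted total:
  Portfolio 81 × 0.08 = 6.48
  Discussion 64 × 0.07 = 4.48
  Problem sets 74.6 × 0.23 = 17.158
  Final exam 46 × 0.14 = 6.44
  Weekly reports 77 × 0.09 = 6.93
  Participation 73 × 0.07 = 5.11
  Term project 79 × 0.21 = 16.59
  Quizzes 97 × 0.11 = 10.67
Sum = 73.858
73.858 is ≥ 73 and < 77 → C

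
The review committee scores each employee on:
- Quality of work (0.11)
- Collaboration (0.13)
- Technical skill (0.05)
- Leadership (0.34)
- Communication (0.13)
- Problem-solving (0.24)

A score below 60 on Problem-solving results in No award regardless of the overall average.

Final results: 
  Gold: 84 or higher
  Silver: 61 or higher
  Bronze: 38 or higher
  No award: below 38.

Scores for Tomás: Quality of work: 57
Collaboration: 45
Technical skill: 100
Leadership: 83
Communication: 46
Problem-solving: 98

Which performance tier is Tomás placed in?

Problem-solving score 98 ≥ 60: minimum met.
Weighted total:
  Quality of work 57 × 0.11 = 6.27
  Collaboration 45 × 0.13 = 5.85
  Technical skill 100 × 0.05 = 5
  Leadership 83 × 0.34 = 28.22
  Communication 46 × 0.13 = 5.98
  Problem-solving 98 × 0.24 = 23.52
Sum = 74.84
74.84 is ≥ 61 and < 84 → Silver

Silver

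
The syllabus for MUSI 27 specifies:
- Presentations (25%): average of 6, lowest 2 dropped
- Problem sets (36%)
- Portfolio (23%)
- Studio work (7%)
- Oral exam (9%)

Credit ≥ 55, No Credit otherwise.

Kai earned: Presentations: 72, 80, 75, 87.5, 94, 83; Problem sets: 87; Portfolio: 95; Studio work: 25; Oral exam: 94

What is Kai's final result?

Credit

Presentations: drop 72, 75 → average of remaining 4 = 344.5/4 = 86.125
Weighted total:
  Presentations 86.125 × 0.25 = 21.53125
  Problem sets 87 × 0.36 = 31.32
  Portfolio 95 × 0.23 = 21.85
  Studio work 25 × 0.07 = 1.75
  Oral exam 94 × 0.09 = 8.46
Sum = 84.91125
84.91125 ≥ 55 → Credit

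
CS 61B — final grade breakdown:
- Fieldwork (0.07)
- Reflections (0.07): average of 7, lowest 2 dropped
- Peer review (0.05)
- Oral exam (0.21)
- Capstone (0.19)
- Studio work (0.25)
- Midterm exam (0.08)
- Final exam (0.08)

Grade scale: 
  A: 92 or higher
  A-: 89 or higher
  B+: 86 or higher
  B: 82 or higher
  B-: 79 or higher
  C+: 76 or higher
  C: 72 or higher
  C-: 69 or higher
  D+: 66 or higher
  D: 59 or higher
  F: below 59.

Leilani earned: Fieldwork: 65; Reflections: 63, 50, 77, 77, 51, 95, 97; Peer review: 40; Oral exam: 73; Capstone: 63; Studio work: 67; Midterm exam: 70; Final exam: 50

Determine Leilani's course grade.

D

Reflections: drop 50, 51 → average of remaining 5 = 409/5 = 81.8
Weighted total:
  Fieldwork 65 × 0.07 = 4.55
  Reflections 81.8 × 0.07 = 5.726
  Peer review 40 × 0.05 = 2
  Oral exam 73 × 0.21 = 15.33
  Capstone 63 × 0.19 = 11.97
  Studio work 67 × 0.25 = 16.75
  Midterm exam 70 × 0.08 = 5.6
  Final exam 50 × 0.08 = 4
Sum = 65.926
65.926 is ≥ 59 and < 66 → D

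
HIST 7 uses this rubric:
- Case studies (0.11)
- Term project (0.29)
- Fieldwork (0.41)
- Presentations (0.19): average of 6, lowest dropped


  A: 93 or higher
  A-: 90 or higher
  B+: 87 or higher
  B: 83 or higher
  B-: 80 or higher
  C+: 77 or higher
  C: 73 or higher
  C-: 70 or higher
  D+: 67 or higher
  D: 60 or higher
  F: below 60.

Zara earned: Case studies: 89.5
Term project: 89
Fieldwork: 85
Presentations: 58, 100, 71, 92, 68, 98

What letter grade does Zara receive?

Presentations: drop 58 → average of remaining 5 = 429/5 = 85.8
Weighted total:
  Case studies 89.5 × 0.11 = 9.845
  Term project 89 × 0.29 = 25.81
  Fieldwork 85 × 0.41 = 34.85
  Presentations 85.8 × 0.19 = 16.302
Sum = 86.807
86.807 is ≥ 83 and < 87 → B

B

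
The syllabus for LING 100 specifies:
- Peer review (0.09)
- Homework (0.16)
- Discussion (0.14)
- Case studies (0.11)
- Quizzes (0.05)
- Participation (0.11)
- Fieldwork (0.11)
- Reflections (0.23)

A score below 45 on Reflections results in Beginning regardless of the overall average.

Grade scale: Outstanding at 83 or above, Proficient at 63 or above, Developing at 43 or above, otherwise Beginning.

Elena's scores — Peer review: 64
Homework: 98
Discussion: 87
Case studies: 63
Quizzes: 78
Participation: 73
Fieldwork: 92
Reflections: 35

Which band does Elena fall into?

Beginning

Reflections score 35 < 45: minimum not met.
Weighted total:
  Peer review 64 × 0.09 = 5.76
  Homework 98 × 0.16 = 15.68
  Discussion 87 × 0.14 = 12.18
  Case studies 63 × 0.11 = 6.93
  Quizzes 78 × 0.05 = 3.9
  Participation 73 × 0.11 = 8.03
  Fieldwork 92 × 0.11 = 10.12
  Reflections 35 × 0.23 = 8.05
Sum = 70.65
Because the Reflections minimum was not met, the result is Beginning.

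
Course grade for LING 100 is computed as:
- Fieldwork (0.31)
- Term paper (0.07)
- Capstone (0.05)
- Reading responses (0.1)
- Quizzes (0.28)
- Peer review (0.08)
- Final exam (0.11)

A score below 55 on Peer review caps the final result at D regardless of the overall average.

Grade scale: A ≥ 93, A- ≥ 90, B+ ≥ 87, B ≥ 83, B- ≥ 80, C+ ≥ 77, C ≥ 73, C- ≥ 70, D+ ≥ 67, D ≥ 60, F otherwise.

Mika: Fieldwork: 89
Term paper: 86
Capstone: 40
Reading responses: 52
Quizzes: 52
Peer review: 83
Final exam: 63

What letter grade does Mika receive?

Peer review score 83 ≥ 55: minimum met.
Weighted total:
  Fieldwork 89 × 0.31 = 27.59
  Term paper 86 × 0.07 = 6.02
  Capstone 40 × 0.05 = 2
  Reading responses 52 × 0.1 = 5.2
  Quizzes 52 × 0.28 = 14.56
  Peer review 83 × 0.08 = 6.64
  Final exam 63 × 0.11 = 6.93
Sum = 68.94
68.94 is ≥ 67 and < 70 → D+

D+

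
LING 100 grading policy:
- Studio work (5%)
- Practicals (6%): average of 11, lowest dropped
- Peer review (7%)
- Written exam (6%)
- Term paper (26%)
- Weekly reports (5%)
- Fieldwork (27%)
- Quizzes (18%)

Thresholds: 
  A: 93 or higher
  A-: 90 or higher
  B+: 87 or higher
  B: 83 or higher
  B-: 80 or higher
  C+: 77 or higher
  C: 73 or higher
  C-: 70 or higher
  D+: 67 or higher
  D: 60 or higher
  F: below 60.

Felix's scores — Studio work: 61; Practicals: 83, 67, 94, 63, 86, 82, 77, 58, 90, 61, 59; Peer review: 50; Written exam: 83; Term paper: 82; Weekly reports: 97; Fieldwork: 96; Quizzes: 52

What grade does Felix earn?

Practicals: drop 58 → average of remaining 10 = 762/10 = 76.2
Weighted total:
  Studio work 61 × 0.05 = 3.05
  Practicals 76.2 × 0.06 = 4.572
  Peer review 50 × 0.07 = 3.5
  Written exam 83 × 0.06 = 4.98
  Term paper 82 × 0.26 = 21.32
  Weekly reports 97 × 0.05 = 4.85
  Fieldwork 96 × 0.27 = 25.92
  Quizzes 52 × 0.18 = 9.36
Sum = 77.552
77.552 is ≥ 77 and < 80 → C+

C+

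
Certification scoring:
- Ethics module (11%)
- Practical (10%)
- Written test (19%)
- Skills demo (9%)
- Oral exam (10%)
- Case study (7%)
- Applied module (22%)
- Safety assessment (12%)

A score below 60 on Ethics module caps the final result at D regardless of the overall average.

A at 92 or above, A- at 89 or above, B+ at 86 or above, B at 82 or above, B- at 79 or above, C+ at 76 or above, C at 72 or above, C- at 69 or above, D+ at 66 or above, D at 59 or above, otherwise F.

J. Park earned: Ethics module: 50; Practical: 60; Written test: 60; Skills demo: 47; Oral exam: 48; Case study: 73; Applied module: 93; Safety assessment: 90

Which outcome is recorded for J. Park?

D

Ethics module score 50 < 60: minimum not met.
Weighted total:
  Ethics module 50 × 0.11 = 5.5
  Practical 60 × 0.1 = 6
  Written test 60 × 0.19 = 11.4
  Skills demo 47 × 0.09 = 4.23
  Oral exam 48 × 0.1 = 4.8
  Case study 73 × 0.07 = 5.11
  Applied module 93 × 0.22 = 20.46
  Safety assessment 90 × 0.12 = 10.8
Sum = 68.3
68.3 would be D+; cap at D applies → D.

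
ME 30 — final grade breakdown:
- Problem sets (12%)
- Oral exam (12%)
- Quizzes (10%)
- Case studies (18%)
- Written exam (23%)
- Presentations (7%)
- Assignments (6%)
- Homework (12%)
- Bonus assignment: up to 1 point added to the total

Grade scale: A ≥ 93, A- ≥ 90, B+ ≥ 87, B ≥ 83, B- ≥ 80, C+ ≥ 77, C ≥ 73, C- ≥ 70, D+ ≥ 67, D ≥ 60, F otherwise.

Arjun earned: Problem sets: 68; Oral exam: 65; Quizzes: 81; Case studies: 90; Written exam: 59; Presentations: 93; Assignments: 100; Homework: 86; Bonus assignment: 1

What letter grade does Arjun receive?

C+

Weighted total:
  Problem sets 68 × 0.12 = 8.16
  Oral exam 65 × 0.12 = 7.8
  Quizzes 81 × 0.1 = 8.1
  Case studies 90 × 0.18 = 16.2
  Written exam 59 × 0.23 = 13.57
  Presentations 93 × 0.07 = 6.51
  Assignments 100 × 0.06 = 6
  Homework 86 × 0.12 = 10.32
Sum = 76.66
Bonus assignment: 76.66 + 1 = 77.66
77.66 is ≥ 77 and < 80 → C+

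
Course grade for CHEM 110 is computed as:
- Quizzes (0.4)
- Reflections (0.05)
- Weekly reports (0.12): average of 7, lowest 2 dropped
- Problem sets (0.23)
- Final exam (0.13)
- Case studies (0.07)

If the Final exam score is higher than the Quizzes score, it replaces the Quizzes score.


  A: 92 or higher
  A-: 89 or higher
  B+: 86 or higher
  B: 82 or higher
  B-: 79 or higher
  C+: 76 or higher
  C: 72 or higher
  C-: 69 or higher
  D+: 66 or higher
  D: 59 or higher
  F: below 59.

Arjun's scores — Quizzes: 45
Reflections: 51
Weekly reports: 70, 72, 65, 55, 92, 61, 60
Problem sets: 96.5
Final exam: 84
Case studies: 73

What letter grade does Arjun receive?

B

Weekly reports: drop 55, 60 → average of remaining 5 = 360/5 = 72
Final exam (84) > Quizzes (45), so Quizzes counts as 84.
Weighted total:
  Quizzes 84 × 0.4 = 33.6
  Reflections 51 × 0.05 = 2.55
  Weekly reports 72 × 0.12 = 8.64
  Problem sets 96.5 × 0.23 = 22.195
  Final exam 84 × 0.13 = 10.92
  Case studies 73 × 0.07 = 5.11
Sum = 83.015
83.015 is ≥ 82 and < 86 → B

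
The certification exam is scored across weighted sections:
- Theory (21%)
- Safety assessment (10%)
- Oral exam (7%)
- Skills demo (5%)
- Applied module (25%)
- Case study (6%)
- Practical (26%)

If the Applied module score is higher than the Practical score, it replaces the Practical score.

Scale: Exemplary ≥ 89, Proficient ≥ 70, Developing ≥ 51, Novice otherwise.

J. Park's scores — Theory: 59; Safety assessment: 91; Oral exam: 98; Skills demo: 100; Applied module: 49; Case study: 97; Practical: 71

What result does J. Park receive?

Applied module (49) ≤ Practical (71), so Practical stays at 71.
Weighted total:
  Theory 59 × 0.21 = 12.39
  Safety assessment 91 × 0.1 = 9.1
  Oral exam 98 × 0.07 = 6.86
  Skills demo 100 × 0.05 = 5
  Applied module 49 × 0.25 = 12.25
  Case study 97 × 0.06 = 5.82
  Practical 71 × 0.26 = 18.46
Sum = 69.88
69.88 is ≥ 51 and < 70 → Developing

Developing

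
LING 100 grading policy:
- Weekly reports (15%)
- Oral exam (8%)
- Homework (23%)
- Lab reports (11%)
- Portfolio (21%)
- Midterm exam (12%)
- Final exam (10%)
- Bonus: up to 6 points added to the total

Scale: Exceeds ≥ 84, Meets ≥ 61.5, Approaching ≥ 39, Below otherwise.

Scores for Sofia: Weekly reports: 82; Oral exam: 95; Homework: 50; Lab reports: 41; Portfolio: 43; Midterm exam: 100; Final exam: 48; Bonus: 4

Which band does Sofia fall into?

Weighted total:
  Weekly reports 82 × 0.15 = 12.3
  Oral exam 95 × 0.08 = 7.6
  Homework 50 × 0.23 = 11.5
  Lab reports 41 × 0.11 = 4.51
  Portfolio 43 × 0.21 = 9.03
  Midterm exam 100 × 0.12 = 12
  Final exam 48 × 0.1 = 4.8
Sum = 61.74
Bonus: 61.74 + 4 = 65.74
65.74 is ≥ 61.5 and < 84 → Meets

Meets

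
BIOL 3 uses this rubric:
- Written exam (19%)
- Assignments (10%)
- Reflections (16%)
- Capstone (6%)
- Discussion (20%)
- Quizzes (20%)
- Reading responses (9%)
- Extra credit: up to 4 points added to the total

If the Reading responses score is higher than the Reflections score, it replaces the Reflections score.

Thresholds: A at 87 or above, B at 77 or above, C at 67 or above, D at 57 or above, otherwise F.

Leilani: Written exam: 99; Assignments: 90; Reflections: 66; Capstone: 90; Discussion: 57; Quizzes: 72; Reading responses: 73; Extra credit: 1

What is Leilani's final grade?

Reading responses (73) > Reflections (66), so Reflections counts as 73.
Weighted total:
  Written exam 99 × 0.19 = 18.81
  Assignments 90 × 0.1 = 9
  Reflections 73 × 0.16 = 11.68
  Capstone 90 × 0.06 = 5.4
  Discussion 57 × 0.2 = 11.4
  Quizzes 72 × 0.2 = 14.4
  Reading responses 73 × 0.09 = 6.57
Sum = 77.26
Extra credit: 77.26 + 1 = 78.26
78.26 is ≥ 77 and < 87 → B

B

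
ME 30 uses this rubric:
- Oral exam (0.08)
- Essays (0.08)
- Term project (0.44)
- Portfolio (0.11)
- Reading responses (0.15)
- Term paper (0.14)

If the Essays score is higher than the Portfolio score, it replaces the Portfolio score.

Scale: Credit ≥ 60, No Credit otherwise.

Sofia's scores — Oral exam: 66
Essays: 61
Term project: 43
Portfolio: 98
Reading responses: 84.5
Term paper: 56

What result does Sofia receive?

Credit

Essays (61) ≤ Portfolio (98), so Portfolio stays at 98.
Weighted total:
  Oral exam 66 × 0.08 = 5.28
  Essays 61 × 0.08 = 4.88
  Term project 43 × 0.44 = 18.92
  Portfolio 98 × 0.11 = 10.78
  Reading responses 84.5 × 0.15 = 12.675
  Term paper 56 × 0.14 = 7.84
Sum = 60.375
60.375 ≥ 60 → Credit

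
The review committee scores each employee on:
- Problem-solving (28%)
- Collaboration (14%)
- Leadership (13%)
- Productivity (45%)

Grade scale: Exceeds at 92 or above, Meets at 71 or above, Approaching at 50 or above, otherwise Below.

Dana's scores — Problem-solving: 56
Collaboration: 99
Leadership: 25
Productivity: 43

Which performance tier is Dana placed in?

Approaching

Weighted total:
  Problem-solving 56 × 0.28 = 15.68
  Collaboration 99 × 0.14 = 13.86
  Leadership 25 × 0.13 = 3.25
  Productivity 43 × 0.45 = 19.35
Sum = 52.14
52.14 is ≥ 50 and < 71 → Approaching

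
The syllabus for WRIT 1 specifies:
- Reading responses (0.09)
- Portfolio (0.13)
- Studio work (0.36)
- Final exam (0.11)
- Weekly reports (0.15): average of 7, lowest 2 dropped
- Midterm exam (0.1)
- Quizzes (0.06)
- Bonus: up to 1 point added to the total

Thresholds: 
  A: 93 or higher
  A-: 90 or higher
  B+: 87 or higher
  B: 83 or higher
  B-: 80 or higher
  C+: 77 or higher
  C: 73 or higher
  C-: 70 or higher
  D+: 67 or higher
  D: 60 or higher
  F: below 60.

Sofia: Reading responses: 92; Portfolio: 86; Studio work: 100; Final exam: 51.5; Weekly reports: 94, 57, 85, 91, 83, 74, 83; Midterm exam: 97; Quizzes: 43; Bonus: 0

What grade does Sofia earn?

Weekly reports: drop 57, 74 → average of remaining 5 = 436/5 = 87.2
Weighted total:
  Reading responses 92 × 0.09 = 8.28
  Portfolio 86 × 0.13 = 11.18
  Studio work 100 × 0.36 = 36
  Final exam 51.5 × 0.11 = 5.665
  Weekly reports 87.2 × 0.15 = 13.08
  Midterm exam 97 × 0.1 = 9.7
  Quizzes 43 × 0.06 = 2.58
Sum = 86.485
Bonus: 86.485 + 0 = 86.485
86.485 is ≥ 83 and < 87 → B

B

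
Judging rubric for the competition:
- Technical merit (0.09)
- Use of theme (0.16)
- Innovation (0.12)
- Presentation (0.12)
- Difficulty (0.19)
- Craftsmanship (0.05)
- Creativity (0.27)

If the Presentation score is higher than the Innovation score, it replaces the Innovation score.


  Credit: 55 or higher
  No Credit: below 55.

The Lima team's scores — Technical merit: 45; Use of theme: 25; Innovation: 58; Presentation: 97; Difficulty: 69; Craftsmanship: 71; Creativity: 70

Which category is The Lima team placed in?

Presentation (97) > Innovation (58), so Innovation counts as 97.
Weighted total:
  Technical merit 45 × 0.09 = 4.05
  Use of theme 25 × 0.16 = 4
  Innovation 97 × 0.12 = 11.64
  Presentation 97 × 0.12 = 11.64
  Difficulty 69 × 0.19 = 13.11
  Craftsmanship 71 × 0.05 = 3.55
  Creativity 70 × 0.27 = 18.9
Sum = 66.89
66.89 ≥ 55 → Credit

Credit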